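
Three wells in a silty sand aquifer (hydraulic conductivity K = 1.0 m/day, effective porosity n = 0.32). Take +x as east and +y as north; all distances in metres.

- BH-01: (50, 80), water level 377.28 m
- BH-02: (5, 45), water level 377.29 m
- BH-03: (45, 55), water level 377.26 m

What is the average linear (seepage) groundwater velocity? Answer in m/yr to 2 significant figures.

With h = a·x + b·y + c and BH-01 as origin, the differences give:
  (-45)·a + (-35)·b = +0.01
  (-5)·a + (-25)·b = -0.02
Eliminate b (×(-25) and ×(-35), subtract): 950·a = -0.950 → a = ∂h/∂x = -0.001000
Back-substitute: b = ∂h/∂y = +0.0010000.
|∇h| = √(-0.001000² + 0.0010000²) = 0.001414
Seepage velocity v = K·i/n = 1.0 × 0.001414 / 0.32 = 0.004419 m/day = 1.614 m/yr.

1.6 m/yr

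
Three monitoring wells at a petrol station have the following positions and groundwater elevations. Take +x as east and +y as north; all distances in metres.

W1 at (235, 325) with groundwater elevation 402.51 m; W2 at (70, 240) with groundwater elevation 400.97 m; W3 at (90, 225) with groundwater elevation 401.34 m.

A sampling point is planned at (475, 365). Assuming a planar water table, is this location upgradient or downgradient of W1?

upgradient

Taking W1 as reference: W2−W1 = (-165, -85, -1.54); W3−W1 = (-145, -100, -1.17).
Solve a·Δx + b·Δy = Δh: det = (-165)·(-100) − (-145)·(-85) = 4175.
∂h/∂x = [(-1.54)·(-100) − (-1.17)·(-85)] / 4175 = +0.01307
∂h/∂y = [(-165)·(-1.17) − (-145)·(-1.54)] / 4175 = -0.007246
Head at (475, 365) = 402.51 + (+0.01307)·(240) + (-0.007246)·(40) = 405.36 m.
That is higher than the 402.51 m at W1, so the point is upgradient.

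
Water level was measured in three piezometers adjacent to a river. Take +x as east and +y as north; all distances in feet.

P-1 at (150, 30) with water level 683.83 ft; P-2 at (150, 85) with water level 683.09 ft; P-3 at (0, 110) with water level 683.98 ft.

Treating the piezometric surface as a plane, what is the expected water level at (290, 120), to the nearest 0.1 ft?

681.5 ft

With h = a·x + b·y + c and P-1 as origin, the differences give:
  0·a + 55·b = -0.74
  (-150)·a + 80·b = +0.15
Eliminate b (×80 and ×55, subtract): 8250·a = -67.450 → a = ∂h/∂x = -0.008176
Back-substitute: b = ∂h/∂y = -0.01345.
h(290, 120) = 683.83 + (-0.008176)·(140) + (-0.01345)·(90) = 683.83 -1.145 -1.211 = 681.474 ft.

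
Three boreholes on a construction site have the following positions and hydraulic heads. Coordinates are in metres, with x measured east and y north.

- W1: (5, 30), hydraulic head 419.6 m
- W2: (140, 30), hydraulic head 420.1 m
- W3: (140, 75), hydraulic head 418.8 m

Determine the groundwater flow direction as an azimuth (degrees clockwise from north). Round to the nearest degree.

353°

Taking W1 as reference: W2−W1 = (135, 0, +0.5); W3−W1 = (135, 45, -0.8).
Determinant of the coordinate differences = 135·45 − 135·0 = 6075.
∂h/∂x = [(+0.5)·45 − (-0.8)·0] / 6075 = +0.003704
∂h/∂y = [135·(-0.8) − 135·(+0.5)] / 6075 = -0.02889
Flow direction (−∇h) has components (-0.003704 E, +0.02889 N).
Azimuth = atan2(E, N) = atan2(-0.003704, +0.02889) = 352.7° ≈ 353°.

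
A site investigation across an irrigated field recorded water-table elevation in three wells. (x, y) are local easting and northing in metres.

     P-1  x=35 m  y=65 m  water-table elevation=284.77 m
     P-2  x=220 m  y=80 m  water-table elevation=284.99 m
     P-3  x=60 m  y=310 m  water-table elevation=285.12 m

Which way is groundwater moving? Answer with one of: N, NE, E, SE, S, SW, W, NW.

SW

With h = a·x + b·y + c and P-1 as origin, the differences give:
  185·a + 15·b = +0.22
  25·a + 245·b = +0.35
Eliminate b (×245 and ×15, subtract): 44950·a = 48.650 → a = ∂h/∂x = +0.001082
Back-substitute: b = ∂h/∂y = +0.001318.
Flow = −∇h = (-0.001082 east, -0.001318 north), which points southwest.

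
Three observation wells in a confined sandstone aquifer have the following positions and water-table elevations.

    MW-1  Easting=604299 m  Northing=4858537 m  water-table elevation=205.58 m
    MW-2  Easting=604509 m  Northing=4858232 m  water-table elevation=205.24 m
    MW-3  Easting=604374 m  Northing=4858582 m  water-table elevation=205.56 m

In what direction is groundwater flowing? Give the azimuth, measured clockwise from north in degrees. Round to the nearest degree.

135°

Three-point gradient (reference MW-1): Δ to MW-2 = (210, -305, -0.34), Δ to MW-3 = (75, 45, -0.02).
∂h/∂x = -0.0006620, ∂h/∂y = +0.0006589 (det = 32325).
Flow direction (−∇h) has components (+0.0006620 E, -0.0006589 N).
Azimuth = atan2(E, N) = atan2(+0.0006620, -0.0006589) = 134.9° ≈ 135°.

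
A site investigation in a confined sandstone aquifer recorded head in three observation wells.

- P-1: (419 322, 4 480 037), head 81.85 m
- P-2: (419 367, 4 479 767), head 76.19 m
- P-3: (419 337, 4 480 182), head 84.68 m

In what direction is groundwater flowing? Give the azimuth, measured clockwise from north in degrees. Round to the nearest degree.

165°

Three-point gradient (reference P-1): Δ to P-2 = (45, -270, -5.66), Δ to P-3 = (15, 145, +2.83).
∂h/∂x = -0.005352, ∂h/∂y = +0.02007 (det = 10575).
Flow direction (−∇h) has components (+0.005352 E, -0.02007 N).
Azimuth = atan2(E, N) = atan2(+0.005352, -0.02007) = 165.1° ≈ 165°.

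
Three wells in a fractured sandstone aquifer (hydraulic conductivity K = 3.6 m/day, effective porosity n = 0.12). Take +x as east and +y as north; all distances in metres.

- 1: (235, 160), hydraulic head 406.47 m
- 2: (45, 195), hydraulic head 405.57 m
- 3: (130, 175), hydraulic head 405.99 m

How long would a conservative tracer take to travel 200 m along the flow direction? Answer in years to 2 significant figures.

3.2 years

Taking 1 as reference: 2−1 = (-190, 35, -0.90); 3−1 = (-105, 15, -0.48).
Determinant of the coordinate differences = (-190)·15 − (-105)·35 = 825.
∂h/∂x = [(-0.90)·15 − (-0.48)·35] / 825 = +0.004000
∂h/∂y = [(-190)·(-0.48) − (-105)·(-0.90)] / 825 = -0.004000
|∇h| = √(0.004000² + -0.004000²) = 0.005657
Seepage velocity v = K·i/n = 3.6 × 0.005657 / 0.12 = 0.1697 m/day.
t = 200 / 0.1697 = 1179 days = 3.23 years.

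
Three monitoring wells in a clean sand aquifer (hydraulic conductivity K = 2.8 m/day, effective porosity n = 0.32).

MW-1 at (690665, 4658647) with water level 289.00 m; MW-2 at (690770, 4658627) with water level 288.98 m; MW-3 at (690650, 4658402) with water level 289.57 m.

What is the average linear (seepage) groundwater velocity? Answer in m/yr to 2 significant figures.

7.6 m/yr

Three-point gradient (reference MW-1): Δ to MW-2 = (105, -20, -0.02), Δ to MW-3 = (-15, -245, +0.57).
∂h/∂x = -0.0006263, ∂h/∂y = -0.002288 (det = -26025).
|∇h| = √(-0.0006263² + -0.002288²) = 0.002372
Seepage velocity v = K·i/n = 2.8 × 0.002372 / 0.32 = 0.02075 m/day = 7.579 m/yr.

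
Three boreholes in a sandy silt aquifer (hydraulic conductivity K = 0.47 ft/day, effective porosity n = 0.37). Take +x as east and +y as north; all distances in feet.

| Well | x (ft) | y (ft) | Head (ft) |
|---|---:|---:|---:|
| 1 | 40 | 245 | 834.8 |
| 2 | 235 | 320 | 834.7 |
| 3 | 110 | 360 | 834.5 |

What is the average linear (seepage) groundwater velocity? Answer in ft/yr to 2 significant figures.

1.4 ft/yr

Differences from 1: to 2 (Δx, Δy, Δh) = (195, 75, -0.1); to 3 = (70, 115, -0.3).
Solve a·Δx + b·Δy = Δh: det = 195·115 − 70·75 = 17175.
∂h/∂x = [(-0.1)·115 − (-0.3)·75] / 17175 = +0.0006405
∂h/∂y = [195·(-0.3) − 70·(-0.1)] / 17175 = -0.002999
|∇h| = √(0.0006405² + -0.002999²) = 0.003067
Seepage velocity v = K·i/n = 0.47 × 0.003067 / 0.37 = 0.003896 ft/day = 1.423 ft/yr.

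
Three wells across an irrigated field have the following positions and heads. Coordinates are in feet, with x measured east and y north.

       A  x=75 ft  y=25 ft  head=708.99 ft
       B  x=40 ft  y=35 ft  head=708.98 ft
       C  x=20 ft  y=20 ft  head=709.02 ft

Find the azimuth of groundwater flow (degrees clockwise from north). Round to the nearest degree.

009°

Taking A as reference: B−A = (-35, 10, -0.01); C−A = (-55, -5, +0.03).
Determinant of the coordinate differences = (-35)·(-5) − (-55)·10 = 725.
∂h/∂x = [(-0.01)·(-5) − (+0.03)·10] / 725 = -0.0003448
∂h/∂y = [(-35)·(+0.03) − (-55)·(-0.01)] / 725 = -0.002207
Flow direction (−∇h) has components (+0.0003448 E, +0.002207 N).
Azimuth = atan2(E, N) = atan2(+0.0003448, +0.002207) = 8.9° ≈ 009°.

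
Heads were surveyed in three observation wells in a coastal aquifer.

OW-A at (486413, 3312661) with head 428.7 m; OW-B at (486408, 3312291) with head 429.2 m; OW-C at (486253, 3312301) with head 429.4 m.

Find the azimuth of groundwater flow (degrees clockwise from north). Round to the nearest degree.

046°

With h = a·x + b·y + c and OW-A as origin, the differences give:
  (-5)·a + (-370)·b = +0.5
  (-160)·a + (-360)·b = +0.7
Eliminate b (×(-360) and ×(-370), subtract): -57400·a = 79.00 → a = ∂h/∂x = -0.001376
Back-substitute: b = ∂h/∂y = -0.001333.
Flow direction (−∇h) has components (+0.001376 E, +0.001333 N).
Azimuth = atan2(E, N) = atan2(+0.001376, +0.001333) = 45.9° ≈ 046°.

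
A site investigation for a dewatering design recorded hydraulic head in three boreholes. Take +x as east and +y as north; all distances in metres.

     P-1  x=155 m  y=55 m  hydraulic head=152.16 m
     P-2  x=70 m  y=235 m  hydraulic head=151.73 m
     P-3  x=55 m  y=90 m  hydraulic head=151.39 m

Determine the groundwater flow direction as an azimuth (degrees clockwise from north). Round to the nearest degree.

260°

Three-point gradient (reference P-1): Δ to P-2 = (-85, 180, -0.43), Δ to P-3 = (-100, 35, -0.77).
∂h/∂x = +0.008223, ∂h/∂y = +0.001494 (det = 15025).
Flow direction (−∇h) has components (-0.008223 E, -0.001494 N).
Azimuth = atan2(E, N) = atan2(-0.008223, -0.001494) = 259.7° ≈ 260°.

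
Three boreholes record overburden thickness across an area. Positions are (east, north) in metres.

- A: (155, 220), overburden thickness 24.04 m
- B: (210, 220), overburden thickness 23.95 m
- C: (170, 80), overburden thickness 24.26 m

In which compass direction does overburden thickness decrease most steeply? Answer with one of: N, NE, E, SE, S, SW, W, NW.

NE

Taking A as reference: B−A = (55, 0, -0.09); C−A = (15, -140, +0.22).
Solve a·Δx + b·Δy = Δd: det = 55·(-140) − 15·0 = -7700.
∂d/∂x = [(-0.09)·(-140) − (+0.22)·0] / -7700 = -0.001636
∂d/∂y = [55·(+0.22) − 15·(-0.09)] / -7700 = -0.001747
Steepest decrease is along −∇f = (+0.001636 E, +0.001747 N) → northeast.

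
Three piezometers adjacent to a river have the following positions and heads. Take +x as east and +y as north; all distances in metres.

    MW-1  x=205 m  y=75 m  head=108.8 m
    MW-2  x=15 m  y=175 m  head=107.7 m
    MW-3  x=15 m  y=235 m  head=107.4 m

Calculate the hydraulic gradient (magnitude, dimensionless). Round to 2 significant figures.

0.0059

Three-point gradient (reference MW-1): Δ to MW-2 = (-190, 100, -1.1), Δ to MW-3 = (-190, 160, -1.4).
∂h/∂x = +0.003158, ∂h/∂y = -0.005000 (det = -11400).
|∇h| = √(0.003158² + -0.005000²) = 0.005914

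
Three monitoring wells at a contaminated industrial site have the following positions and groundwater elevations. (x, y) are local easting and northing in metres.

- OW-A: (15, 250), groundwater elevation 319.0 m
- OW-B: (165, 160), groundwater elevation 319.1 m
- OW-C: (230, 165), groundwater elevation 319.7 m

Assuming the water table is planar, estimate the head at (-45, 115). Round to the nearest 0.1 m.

316.8 m

Differences from OW-A: to OW-B (Δx, Δy, Δh) = (150, -90, +0.1); to OW-C = (215, -85, +0.7).
Solve a·Δx + b·Δy = Δh: det = 150·(-85) − 215·(-90) = 6600.
∂h/∂x = [(+0.1)·(-85) − (+0.7)·(-90)] / 6600 = +0.008258
∂h/∂y = [150·(+0.7) − 215·(+0.1)] / 6600 = +0.01265
h(-45, 115) = 319.0 + (+0.008258)·(-60) + (+0.01265)·(-135) = 319.0 -0.495 -1.708 = 316.797 m.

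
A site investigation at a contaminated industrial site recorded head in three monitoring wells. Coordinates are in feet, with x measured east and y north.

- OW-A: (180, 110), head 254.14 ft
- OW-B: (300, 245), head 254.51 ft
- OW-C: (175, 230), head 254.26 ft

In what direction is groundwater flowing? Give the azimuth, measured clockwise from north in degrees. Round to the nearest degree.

With h = a·x + b·y + c and OW-A as origin, the differences give:
  120·a + 135·b = +0.37
  (-5)·a + 120·b = +0.12
Eliminate b (×120 and ×135, subtract): 15075·a = 28.200 → a = ∂h/∂x = +0.001871
Back-substitute: b = ∂h/∂y = +0.001078.
Flow direction (−∇h) has components (-0.001871 E, -0.001078 N).
Azimuth = atan2(E, N) = atan2(-0.001871, -0.001078) = 240.0° ≈ 240°.

240°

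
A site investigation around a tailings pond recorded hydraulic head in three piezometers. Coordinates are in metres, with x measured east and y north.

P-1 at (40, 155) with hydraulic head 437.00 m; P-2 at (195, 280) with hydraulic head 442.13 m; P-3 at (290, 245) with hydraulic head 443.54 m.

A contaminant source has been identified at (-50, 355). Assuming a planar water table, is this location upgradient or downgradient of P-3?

Taking P-1 as reference: P-2−P-1 = (155, 125, +5.13); P-3−P-1 = (250, 90, +6.54).
Solve a·Δx + b·Δy = Δh: det = 155·90 − 250·125 = -17300.
∂h/∂x = [(+5.13)·90 − (+6.54)·125] / -17300 = +0.02057
∂h/∂y = [155·(+6.54) − 250·(+5.13)] / -17300 = +0.01554
Head at (-50, 355) = 437.00 + (+0.02057)·(-90) + (+0.01554)·(200) = 438.26 m.
That is lower than the 443.54 m at P-3, so the point is downgradient.

downgradient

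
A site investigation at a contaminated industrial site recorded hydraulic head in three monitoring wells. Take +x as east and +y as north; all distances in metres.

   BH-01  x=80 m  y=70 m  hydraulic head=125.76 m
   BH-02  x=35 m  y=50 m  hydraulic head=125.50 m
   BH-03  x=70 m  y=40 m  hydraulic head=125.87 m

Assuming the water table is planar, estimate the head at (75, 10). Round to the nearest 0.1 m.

126.1 m

Taking BH-01 as reference: BH-02−BH-01 = (-45, -20, -0.26); BH-03−BH-01 = (-10, -30, +0.11).
Determinant of the coordinate differences = (-45)·(-30) − (-10)·(-20) = 1150.
∂h/∂x = [(-0.26)·(-30) − (+0.11)·(-20)] / 1150 = +0.008696
∂h/∂y = [(-45)·(+0.11) − (-10)·(-0.26)] / 1150 = -0.006565
h(75, 10) = 125.76 + (+0.008696)·(-5) + (-0.006565)·(-60) = 125.76 -0.043 +0.394 = 126.110 m.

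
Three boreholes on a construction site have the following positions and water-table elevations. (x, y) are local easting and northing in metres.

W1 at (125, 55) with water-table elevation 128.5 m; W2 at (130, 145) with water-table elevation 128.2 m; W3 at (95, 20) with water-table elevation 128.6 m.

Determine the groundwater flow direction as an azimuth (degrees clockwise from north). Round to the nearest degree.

With h = a·x + b·y + c and W1 as origin, the differences give:
  5·a + 90·b = -0.3
  (-30)·a + (-35)·b = +0.1
Eliminate b (×(-35) and ×90, subtract): 2525·a = 1.50 → a = ∂h/∂x = +0.0005941
Back-substitute: b = ∂h/∂y = -0.003366.
Flow direction (−∇h) has components (-0.0005941 E, +0.003366 N).
Azimuth = atan2(E, N) = atan2(-0.0005941, +0.003366) = 350.0° ≈ 350°.

350°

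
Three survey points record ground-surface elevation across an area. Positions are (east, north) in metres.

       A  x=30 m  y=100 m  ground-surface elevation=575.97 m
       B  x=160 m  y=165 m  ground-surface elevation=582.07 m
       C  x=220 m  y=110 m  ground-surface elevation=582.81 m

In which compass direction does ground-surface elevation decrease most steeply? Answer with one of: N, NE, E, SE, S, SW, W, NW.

With z = a·x + b·y + c and A as origin, the differences give:
  130·a + 65·b = +6.10
  190·a + 10·b = +6.84
Eliminate b (×10 and ×65, subtract): -11050·a = -383.600 → a = ∂z/∂x = +0.03471
Back-substitute: b = ∂z/∂y = +0.02442.
Steepest decrease is along −∇f = (-0.03471 E, -0.02442 N) → southwest.

SW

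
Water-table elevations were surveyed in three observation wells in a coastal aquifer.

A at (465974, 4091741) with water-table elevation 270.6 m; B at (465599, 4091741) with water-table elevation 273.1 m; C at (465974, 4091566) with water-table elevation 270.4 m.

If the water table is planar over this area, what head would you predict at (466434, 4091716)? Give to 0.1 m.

∂h/∂x = (273.1 − 270.6) / (465599 − 465974) = -0.006667
∂h/∂y = (270.4 − 270.6) / (4091566 − 4091741) = +0.001143
h(466434, 4091716) = 270.6 + (-0.006667)·(460) + (+0.001143)·(-25) = 270.6 -3.067 -0.029 = 267.505 m.

267.5 m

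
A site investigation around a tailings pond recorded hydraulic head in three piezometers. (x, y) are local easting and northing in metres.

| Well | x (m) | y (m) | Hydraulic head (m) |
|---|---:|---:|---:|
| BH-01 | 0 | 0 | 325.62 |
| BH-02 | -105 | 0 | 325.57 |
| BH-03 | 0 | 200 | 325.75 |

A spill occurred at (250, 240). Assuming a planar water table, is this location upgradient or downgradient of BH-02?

upgradient

∂h/∂x = (325.57 − 325.62) / (-105 − 0) = +0.0004762
∂h/∂y = (325.75 − 325.62) / (200 − 0) = +0.0006500
Head at (250, 240) = 325.62 + (+0.0004762)·(250) + (+0.0006500)·(240) = 325.90 m.
That is higher than the 325.57 m at BH-02, so the point is upgradient.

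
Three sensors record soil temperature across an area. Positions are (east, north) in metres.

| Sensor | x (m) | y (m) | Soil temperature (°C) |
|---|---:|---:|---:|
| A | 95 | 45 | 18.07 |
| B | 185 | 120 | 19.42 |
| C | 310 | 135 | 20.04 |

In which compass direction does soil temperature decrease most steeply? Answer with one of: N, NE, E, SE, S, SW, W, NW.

Taking A as reference: B−A = (90, 75, +1.35); C−A = (215, 90, +1.97).
Solve a·Δx + b·Δy = ΔT: det = 90·90 − 215·75 = -8025.
∂T/∂x = [(+1.35)·90 − (+1.97)·75] / -8025 = +0.003271
∂T/∂y = [90·(+1.97) − 215·(+1.35)] / -8025 = +0.01407
Steepest decrease is along −∇f = (-0.003271 E, -0.01407 N) → south.

S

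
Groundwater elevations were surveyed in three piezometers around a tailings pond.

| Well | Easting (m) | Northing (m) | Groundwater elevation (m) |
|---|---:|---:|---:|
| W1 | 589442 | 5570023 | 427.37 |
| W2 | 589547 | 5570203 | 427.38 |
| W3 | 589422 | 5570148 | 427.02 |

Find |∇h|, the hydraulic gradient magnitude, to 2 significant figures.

Differences from W1: to W2 (Δx, Δy, Δh) = (105, 180, +0.01); to W3 = (-20, 125, -0.35).
Solve a·Δx + b·Δy = Δh: det = 105·125 − (-20)·180 = 16725.
∂h/∂x = [(+0.01)·125 − (-0.35)·180] / 16725 = +0.003842
∂h/∂y = [105·(-0.35) − (-20)·(+0.01)] / 16725 = -0.002185
|∇h| = √(0.003842² + -0.002185²) = 0.00442

0.0044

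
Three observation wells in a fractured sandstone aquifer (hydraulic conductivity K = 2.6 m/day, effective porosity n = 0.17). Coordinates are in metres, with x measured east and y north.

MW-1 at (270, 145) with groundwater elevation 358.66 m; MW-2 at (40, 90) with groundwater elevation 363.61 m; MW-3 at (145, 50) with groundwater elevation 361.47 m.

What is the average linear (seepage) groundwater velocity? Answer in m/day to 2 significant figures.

0.32 m/day

With h = a·x + b·y + c and MW-1 as origin, the differences give:
  (-230)·a + (-55)·b = +4.95
  (-125)·a + (-95)·b = +2.81
Eliminate b (×(-95) and ×(-55), subtract): 14975·a = -315.700 → a = ∂h/∂x = -0.02108
Back-substitute: b = ∂h/∂y = -0.001840.
|∇h| = √(-0.02108² + -0.001840²) = 0.02116
Seepage velocity v = K·i/n = 2.6 × 0.02116 / 0.17 = 0.3236 m/day.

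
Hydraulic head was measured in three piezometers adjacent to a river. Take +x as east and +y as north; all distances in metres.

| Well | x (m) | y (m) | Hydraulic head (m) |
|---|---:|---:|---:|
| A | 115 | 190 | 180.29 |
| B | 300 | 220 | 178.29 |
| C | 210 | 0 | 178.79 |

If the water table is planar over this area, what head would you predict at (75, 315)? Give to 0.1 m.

With h = a·x + b·y + c and A as origin, the differences give:
  185·a + 30·b = -2.00
  95·a + (-190)·b = -1.50
Eliminate b (×(-190) and ×30, subtract): -38000·a = 425.000 → a = ∂h/∂x = -0.01118
Back-substitute: b = ∂h/∂y = +0.002303.
h(75, 315) = 180.29 + (-0.01118)·(-40) + (+0.002303)·(125) = 180.29 +0.447 +0.288 = 181.025 m.

181.0 m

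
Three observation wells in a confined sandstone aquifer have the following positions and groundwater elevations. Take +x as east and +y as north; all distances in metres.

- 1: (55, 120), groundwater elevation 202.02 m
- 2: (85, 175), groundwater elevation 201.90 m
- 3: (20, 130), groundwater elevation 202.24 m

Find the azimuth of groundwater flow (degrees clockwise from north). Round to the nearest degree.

Taking 1 as reference: 2−1 = (30, 55, -0.12); 3−1 = (-35, 10, +0.22).
Solve a·Δx + b·Δy = Δh: det = 30·10 − (-35)·55 = 2225.
∂h/∂x = [(-0.12)·10 − (+0.22)·55] / 2225 = -0.005978
∂h/∂y = [30·(+0.22) − (-35)·(-0.12)] / 2225 = +0.001079
Flow direction (−∇h) has components (+0.005978 E, -0.001079 N).
Azimuth = atan2(E, N) = atan2(+0.005978, -0.001079) = 100.2° ≈ 100°.

100°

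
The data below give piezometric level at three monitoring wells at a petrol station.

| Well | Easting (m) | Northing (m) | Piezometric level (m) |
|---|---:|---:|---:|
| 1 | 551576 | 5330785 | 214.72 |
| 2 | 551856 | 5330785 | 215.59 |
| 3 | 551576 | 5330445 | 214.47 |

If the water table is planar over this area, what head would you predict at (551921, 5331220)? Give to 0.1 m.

∂h/∂x = (215.59 − 214.72) / (551856 − 551576) = +0.003107
∂h/∂y = (214.47 − 214.72) / (5330445 − 5330785) = +0.0007353
h(551921, 5331220) = 214.72 + (+0.003107)·(345) + (+0.0007353)·(435) = 214.72 +1.072 +0.320 = 216.112 m.

216.1 m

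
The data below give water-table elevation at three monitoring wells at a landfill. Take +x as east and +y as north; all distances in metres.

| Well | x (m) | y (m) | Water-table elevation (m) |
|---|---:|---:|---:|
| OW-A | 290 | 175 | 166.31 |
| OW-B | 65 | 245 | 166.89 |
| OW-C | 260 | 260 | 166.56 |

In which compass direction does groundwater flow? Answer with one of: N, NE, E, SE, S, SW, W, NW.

SE

Differences from OW-A: to OW-B (Δx, Δy, Δh) = (-225, 70, +0.58); to OW-C = (-30, 85, +0.25).
Solve a·Δx + b·Δy = Δh: det = (-225)·85 − (-30)·70 = -17025.
∂h/∂x = [(+0.58)·85 − (+0.25)·70] / -17025 = -0.001868
∂h/∂y = [(-225)·(+0.25) − (-30)·(+0.58)] / -17025 = +0.002282
Flow = −∇h = (+0.001868 east, -0.002282 north), which points southeast.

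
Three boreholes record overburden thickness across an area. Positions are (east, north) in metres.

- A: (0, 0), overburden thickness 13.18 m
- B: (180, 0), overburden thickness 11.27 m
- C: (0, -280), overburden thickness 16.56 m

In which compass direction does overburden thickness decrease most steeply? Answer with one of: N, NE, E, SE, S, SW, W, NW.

∂d/∂x = (11.27 − 13.18) / (180 − 0) = -0.01061
∂d/∂y = (16.56 − 13.18) / (-280 − 0) = -0.01207
Steepest decrease is along −∇f = (+0.01061 E, +0.01207 N) → northeast.

NE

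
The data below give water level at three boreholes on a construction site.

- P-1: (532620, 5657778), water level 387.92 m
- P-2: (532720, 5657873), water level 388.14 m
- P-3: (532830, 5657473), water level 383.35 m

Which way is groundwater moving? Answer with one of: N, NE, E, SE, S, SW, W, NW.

Taking P-1 as reference: P-2−P-1 = (100, 95, +0.22); P-3−P-1 = (210, -305, -4.57).
Solve a·Δx + b·Δy = Δh: det = 100·(-305) − 210·95 = -50450.
∂h/∂x = [(+0.22)·(-305) − (-4.57)·95] / -50450 = -0.007276
∂h/∂y = [100·(-4.57) − 210·(+0.22)] / -50450 = +0.009974
Flow = −∇h = (+0.007276 east, -0.009974 north), which points southeast.

SE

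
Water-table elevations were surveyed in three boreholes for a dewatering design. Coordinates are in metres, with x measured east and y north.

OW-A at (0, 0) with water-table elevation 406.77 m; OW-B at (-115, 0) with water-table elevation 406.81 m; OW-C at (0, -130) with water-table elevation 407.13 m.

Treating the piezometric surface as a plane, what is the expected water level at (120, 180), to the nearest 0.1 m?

∂h/∂x = (406.81 − 406.77) / (-115 − 0) = -0.0003478
∂h/∂y = (407.13 − 406.77) / (-130 − 0) = -0.002769
h(120, 180) = 406.77 + (-0.0003478)·(120) + (-0.002769)·(180) = 406.77 -0.042 -0.498 = 406.230 m.

406.2 m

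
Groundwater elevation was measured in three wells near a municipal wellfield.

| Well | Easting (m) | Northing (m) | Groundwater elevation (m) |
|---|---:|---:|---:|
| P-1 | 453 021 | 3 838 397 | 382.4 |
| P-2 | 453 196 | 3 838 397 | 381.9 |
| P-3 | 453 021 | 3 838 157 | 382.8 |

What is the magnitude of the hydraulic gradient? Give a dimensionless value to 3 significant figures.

∂h/∂x = (381.9 − 382.4) / (453196 − 453021) = -0.002857
∂h/∂y = (382.8 − 382.4) / (3838157 − 3838397) = -0.001667
|∇h| = √(-0.002857² + -0.001667²) = 0.003308

0.00331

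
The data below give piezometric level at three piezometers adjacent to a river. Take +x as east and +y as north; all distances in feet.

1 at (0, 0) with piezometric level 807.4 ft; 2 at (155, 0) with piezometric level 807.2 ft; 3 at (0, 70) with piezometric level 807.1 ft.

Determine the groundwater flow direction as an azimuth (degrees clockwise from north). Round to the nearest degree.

∂h/∂x = (807.2 − 807.4) / (155 − 0) = -0.001290
∂h/∂y = (807.1 − 807.4) / (70 − 0) = -0.004286
Flow direction (−∇h) has components (+0.001290 E, +0.004286 N).
Azimuth = atan2(E, N) = atan2(+0.001290, +0.004286) = 16.8° ≈ 017°.

017°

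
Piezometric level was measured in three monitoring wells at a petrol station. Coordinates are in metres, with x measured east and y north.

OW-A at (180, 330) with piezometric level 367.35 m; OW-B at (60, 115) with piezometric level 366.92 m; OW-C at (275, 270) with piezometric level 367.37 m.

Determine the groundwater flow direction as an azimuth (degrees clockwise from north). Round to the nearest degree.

With h = a·x + b·y + c and OW-A as origin, the differences give:
  (-120)·a + (-215)·b = -0.43
  95·a + (-60)·b = +0.02
Eliminate b (×(-60) and ×(-215), subtract): 27625·a = 30.100 → a = ∂h/∂x = +0.001090
Back-substitute: b = ∂h/∂y = +0.001392.
Flow direction (−∇h) has components (-0.001090 E, -0.001392 N).
Azimuth = atan2(E, N) = atan2(-0.001090, -0.001392) = 218.1° ≈ 218°.

218°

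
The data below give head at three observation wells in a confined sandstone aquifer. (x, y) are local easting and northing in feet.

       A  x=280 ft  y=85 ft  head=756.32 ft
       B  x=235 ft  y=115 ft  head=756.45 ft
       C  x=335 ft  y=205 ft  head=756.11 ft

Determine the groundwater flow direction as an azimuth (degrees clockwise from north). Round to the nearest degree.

084°

Differences from A: to B (Δx, Δy, Δh) = (-45, 30, +0.13); to C = (55, 120, -0.21).
Determinant of the coordinate differences = (-45)·120 − 55·30 = -7050.
∂h/∂x = [(+0.13)·120 − (-0.21)·30] / -7050 = -0.003106
∂h/∂y = [(-45)·(-0.21) − 55·(+0.13)] / -7050 = -0.0003262
Flow direction (−∇h) has components (+0.003106 E, +0.0003262 N).
Azimuth = atan2(E, N) = atan2(+0.003106, +0.0003262) = 84.0° ≈ 084°.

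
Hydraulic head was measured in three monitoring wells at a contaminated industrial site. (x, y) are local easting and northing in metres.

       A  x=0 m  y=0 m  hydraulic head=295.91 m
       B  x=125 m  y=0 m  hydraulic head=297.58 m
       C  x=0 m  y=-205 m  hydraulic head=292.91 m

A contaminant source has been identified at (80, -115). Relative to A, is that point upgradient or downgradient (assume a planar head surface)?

downgradient

∂h/∂x = (297.58 − 295.91) / (125 − 0) = +0.01336
∂h/∂y = (292.91 − 295.91) / (-205 − 0) = +0.01463
Head at (80, -115) = 295.91 + (+0.01336)·(80) + (+0.01463)·(-115) = 295.30 m.
That is lower than the 295.91 m at A, so the point is downgradient.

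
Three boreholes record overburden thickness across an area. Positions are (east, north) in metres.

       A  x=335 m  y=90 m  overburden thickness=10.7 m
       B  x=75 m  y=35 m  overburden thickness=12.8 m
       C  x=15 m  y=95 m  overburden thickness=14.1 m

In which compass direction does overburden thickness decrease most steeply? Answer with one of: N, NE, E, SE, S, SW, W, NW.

SE

With d = a·x + b·y + c and A as origin, the differences give:
  (-260)·a + (-55)·b = +2.1
  (-320)·a + 5·b = +3.4
Eliminate b (×5 and ×(-55), subtract): -18900·a = 197.50 → a = ∂d/∂x = -0.01045
Back-substitute: b = ∂d/∂y = +0.01122.
Steepest decrease is along −∇f = (+0.01045 E, -0.01122 N) → southeast.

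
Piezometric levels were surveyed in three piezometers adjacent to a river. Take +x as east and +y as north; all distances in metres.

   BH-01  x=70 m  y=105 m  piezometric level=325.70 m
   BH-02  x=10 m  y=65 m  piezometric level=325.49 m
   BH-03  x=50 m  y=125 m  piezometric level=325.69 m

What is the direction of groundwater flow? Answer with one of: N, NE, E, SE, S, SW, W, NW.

SW

With h = a·x + b·y + c and BH-01 as origin, the differences give:
  (-60)·a + (-40)·b = -0.21
  (-20)·a + 20·b = -0.01
Eliminate b (×20 and ×(-40), subtract): -2000·a = -4.600 → a = ∂h/∂x = +0.002300
Back-substitute: b = ∂h/∂y = +0.001800.
Flow = −∇h = (-0.002300 east, -0.001800 north), which points southwest.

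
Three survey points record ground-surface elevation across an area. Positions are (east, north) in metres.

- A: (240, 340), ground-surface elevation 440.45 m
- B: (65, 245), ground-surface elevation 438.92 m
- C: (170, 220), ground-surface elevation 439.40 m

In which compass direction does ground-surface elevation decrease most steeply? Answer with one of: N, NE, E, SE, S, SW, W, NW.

SW

Differences from A: to B (Δx, Δy, Δh) = (-175, -95, -1.53); to C = (-70, -120, -1.05).
Determinant of the coordinate differences = (-175)·(-120) − (-70)·(-95) = 14350.
∂z/∂x = [(-1.53)·(-120) − (-1.05)·(-95)] / 14350 = +0.005843
∂z/∂y = [(-175)·(-1.05) − (-70)·(-1.53)] / 14350 = +0.005341
Steepest decrease is along −∇f = (-0.005843 E, -0.005341 N) → southwest.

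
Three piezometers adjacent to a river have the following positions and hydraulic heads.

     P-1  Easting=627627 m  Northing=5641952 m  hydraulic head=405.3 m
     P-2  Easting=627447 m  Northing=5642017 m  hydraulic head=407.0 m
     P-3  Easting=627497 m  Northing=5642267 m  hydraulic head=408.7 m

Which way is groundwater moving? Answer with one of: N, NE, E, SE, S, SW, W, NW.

SE

With h = a·x + b·y + c and P-1 as origin, the differences give:
  (-180)·a + 65·b = +1.7
  (-130)·a + 315·b = +3.4
Eliminate b (×315 and ×65, subtract): -48250·a = 314.50 → a = ∂h/∂x = -0.006518
Back-substitute: b = ∂h/∂y = +0.008104.
Flow = −∇h = (+0.006518 east, -0.008104 north), which points southeast.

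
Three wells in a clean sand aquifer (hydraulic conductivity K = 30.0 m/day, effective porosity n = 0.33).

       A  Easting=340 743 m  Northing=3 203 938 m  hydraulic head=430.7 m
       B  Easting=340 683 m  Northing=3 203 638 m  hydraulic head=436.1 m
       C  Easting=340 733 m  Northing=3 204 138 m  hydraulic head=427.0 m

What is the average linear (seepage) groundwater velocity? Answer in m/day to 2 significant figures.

Taking A as reference: B−A = (-60, -300, +5.4); C−A = (-10, 200, -3.7).
Determinant of the coordinate differences = (-60)·200 − (-10)·(-300) = -15000.
∂h/∂x = [(+5.4)·200 − (-3.7)·(-300)] / -15000 = +0.002000
∂h/∂y = [(-60)·(-3.7) − (-10)·(+5.4)] / -15000 = -0.01840
|∇h| = √(0.002000² + -0.01840²) = 0.01851
Seepage velocity v = K·i/n = 30.0 × 0.01851 / 0.33 = 1.683 m/day.

1.7 m/day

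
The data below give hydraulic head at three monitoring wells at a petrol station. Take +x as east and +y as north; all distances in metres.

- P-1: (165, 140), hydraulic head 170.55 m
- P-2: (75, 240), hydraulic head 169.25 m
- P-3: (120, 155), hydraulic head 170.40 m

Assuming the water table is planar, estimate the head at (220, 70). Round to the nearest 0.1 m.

171.5 m

Taking P-1 as reference: P-2−P-1 = (-90, 100, -1.30); P-3−P-1 = (-45, 15, -0.15).
Determinant of the coordinate differences = (-90)·15 − (-45)·100 = 3150.
∂h/∂x = [(-1.30)·15 − (-0.15)·100] / 3150 = -0.001429
∂h/∂y = [(-90)·(-0.15) − (-45)·(-1.30)] / 3150 = -0.01429
h(220, 70) = 170.55 + (-0.001429)·(55) + (-0.01429)·(-70) = 170.55 -0.079 +1.000 = 171.471 m.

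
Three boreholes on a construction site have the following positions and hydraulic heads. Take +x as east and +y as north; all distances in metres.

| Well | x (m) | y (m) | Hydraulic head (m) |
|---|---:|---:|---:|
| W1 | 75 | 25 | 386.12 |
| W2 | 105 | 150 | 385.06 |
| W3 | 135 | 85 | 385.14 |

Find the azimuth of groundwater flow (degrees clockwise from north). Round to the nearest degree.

Three-point gradient (reference W1): Δ to W2 = (30, 125, -1.06), Δ to W3 = (60, 60, -0.98).
∂h/∂x = -0.01033, ∂h/∂y = -0.006000 (det = -5700).
Flow direction (−∇h) has components (+0.01033 E, +0.006000 N).
Azimuth = atan2(E, N) = atan2(+0.01033, +0.006000) = 59.9° ≈ 060°.

060°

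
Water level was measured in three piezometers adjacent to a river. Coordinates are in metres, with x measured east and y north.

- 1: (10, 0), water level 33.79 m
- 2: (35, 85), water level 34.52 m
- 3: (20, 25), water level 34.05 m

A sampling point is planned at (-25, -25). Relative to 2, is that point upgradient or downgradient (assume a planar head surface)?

Taking 1 as reference: 2−1 = (25, 85, +0.73); 3−1 = (10, 25, +0.26).
Determinant of the coordinate differences = 25·25 − 10·85 = -225.
∂h/∂x = [(+0.73)·25 − (+0.26)·85] / -225 = +0.01711
∂h/∂y = [25·(+0.26) − 10·(+0.73)] / -225 = +0.003556
Head at (-25, -25) = 33.79 + (+0.01711)·(-35) + (+0.003556)·(-25) = 33.10 m.
That is lower than the 34.52 m at 2, so the point is downgradient.

downgradient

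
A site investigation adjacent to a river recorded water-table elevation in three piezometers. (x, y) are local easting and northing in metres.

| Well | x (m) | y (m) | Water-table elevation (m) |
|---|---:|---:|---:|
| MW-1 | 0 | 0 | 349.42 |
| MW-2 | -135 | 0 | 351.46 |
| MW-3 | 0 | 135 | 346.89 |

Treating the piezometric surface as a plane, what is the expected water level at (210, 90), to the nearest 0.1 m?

∂h/∂x = (351.46 − 349.42) / (-135 − 0) = -0.01511
∂h/∂y = (346.89 − 349.42) / (135 − 0) = -0.01874
h(210, 90) = 349.42 + (-0.01511)·(210) + (-0.01874)·(90) = 349.42 -3.173 -1.687 = 344.560 m.

344.6 m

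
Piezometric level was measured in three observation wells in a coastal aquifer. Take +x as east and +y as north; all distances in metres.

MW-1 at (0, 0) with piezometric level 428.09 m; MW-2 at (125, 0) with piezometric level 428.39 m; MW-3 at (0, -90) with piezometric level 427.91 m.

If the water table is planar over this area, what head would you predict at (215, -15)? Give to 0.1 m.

∂h/∂x = (428.39 − 428.09) / (125 − 0) = +0.002400
∂h/∂y = (427.91 − 428.09) / (-90 − 0) = +0.002000
h(215, -15) = 428.09 + (+0.002400)·(215) + (+0.002000)·(-15) = 428.09 +0.516 -0.030 = 428.576 m.

428.6 m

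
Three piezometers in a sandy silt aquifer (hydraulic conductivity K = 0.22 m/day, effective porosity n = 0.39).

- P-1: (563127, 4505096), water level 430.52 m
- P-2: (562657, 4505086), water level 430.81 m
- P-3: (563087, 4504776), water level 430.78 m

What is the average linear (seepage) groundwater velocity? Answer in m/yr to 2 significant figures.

0.20 m/yr

Taking P-1 as reference: P-2−P-1 = (-470, -10, +0.29); P-3−P-1 = (-40, -320, +0.26).
Solve a·Δx + b·Δy = Δh: det = (-470)·(-320) − (-40)·(-10) = 150000.
∂h/∂x = [(+0.29)·(-320) − (+0.26)·(-10)] / 150000 = -0.0006013
∂h/∂y = [(-470)·(+0.26) − (-40)·(+0.29)] / 150000 = -0.0007373
|∇h| = √(-0.0006013² + -0.0007373²) = 0.0009514
Seepage velocity v = K·i/n = 0.22 × 0.0009514 / 0.39 = 0.0005367 m/day = 0.196 m/yr.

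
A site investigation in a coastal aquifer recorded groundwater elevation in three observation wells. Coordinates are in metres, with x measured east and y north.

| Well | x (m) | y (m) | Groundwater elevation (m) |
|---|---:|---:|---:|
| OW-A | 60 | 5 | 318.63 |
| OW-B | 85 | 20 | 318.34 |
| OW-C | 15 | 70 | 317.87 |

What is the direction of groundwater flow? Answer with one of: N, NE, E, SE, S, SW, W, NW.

N

Three-point gradient (reference OW-A): Δ to OW-B = (25, 15, -0.29), Δ to OW-C = (-45, 65, -0.76).
∂h/∂x = -0.003239, ∂h/∂y = -0.01393 (det = 2300).
Flow = −∇h = (+0.003239 east, +0.01393 north), which points north.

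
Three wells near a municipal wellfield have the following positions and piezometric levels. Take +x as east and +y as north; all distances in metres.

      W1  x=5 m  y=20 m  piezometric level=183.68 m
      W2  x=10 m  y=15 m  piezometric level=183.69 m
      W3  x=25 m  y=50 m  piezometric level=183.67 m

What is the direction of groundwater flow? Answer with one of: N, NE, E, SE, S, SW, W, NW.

NW

Differences from W1: to W2 (Δx, Δy, Δh) = (5, -5, +0.01); to W3 = (20, 30, -0.01).
Solve a·Δx + b·Δy = Δh: det = 5·30 − 20·(-5) = 250.
∂h/∂x = [(+0.01)·30 − (-0.01)·(-5)] / 250 = +0.0010000
∂h/∂y = [5·(-0.01) − 20·(+0.01)] / 250 = -0.0010000
Flow = −∇h = (-0.0010000 east, +0.0010000 north), which points northwest.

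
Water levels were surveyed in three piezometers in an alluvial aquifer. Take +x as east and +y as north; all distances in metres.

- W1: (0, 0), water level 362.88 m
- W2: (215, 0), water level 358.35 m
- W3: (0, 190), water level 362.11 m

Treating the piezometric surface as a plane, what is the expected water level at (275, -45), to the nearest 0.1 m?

∂h/∂x = (358.35 − 362.88) / (215 − 0) = -0.02107
∂h/∂y = (362.11 − 362.88) / (190 − 0) = -0.004053
h(275, -45) = 362.88 + (-0.02107)·(275) + (-0.004053)·(-45) = 362.88 -5.794 +0.182 = 357.268 m.

357.3 m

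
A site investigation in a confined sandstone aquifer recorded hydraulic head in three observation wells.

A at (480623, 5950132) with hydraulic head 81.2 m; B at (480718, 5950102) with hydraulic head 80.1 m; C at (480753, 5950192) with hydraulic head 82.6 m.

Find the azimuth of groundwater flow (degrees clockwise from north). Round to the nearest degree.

175°

Differences from A: to B (Δx, Δy, Δh) = (95, -30, -1.1); to C = (130, 60, +1.4).
Determinant of the coordinate differences = 95·60 − 130·(-30) = 9600.
∂h/∂x = [(-1.1)·60 − (+1.4)·(-30)] / 9600 = -0.002500
∂h/∂y = [95·(+1.4) − 130·(-1.1)] / 9600 = +0.02875
Flow direction (−∇h) has components (+0.002500 E, -0.02875 N).
Azimuth = atan2(E, N) = atan2(+0.002500, -0.02875) = 175.0° ≈ 175°.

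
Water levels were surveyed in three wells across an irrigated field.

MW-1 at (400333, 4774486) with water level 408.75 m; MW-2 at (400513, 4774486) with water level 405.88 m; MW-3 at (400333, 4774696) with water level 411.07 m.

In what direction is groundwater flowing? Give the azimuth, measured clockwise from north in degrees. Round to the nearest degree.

125°

∂h/∂x = (405.88 − 408.75) / (400513 − 400333) = -0.01594
∂h/∂y = (411.07 − 408.75) / (4774696 − 4774486) = +0.01105
Flow direction (−∇h) has components (+0.01594 E, -0.01105 N).
Azimuth = atan2(E, N) = atan2(+0.01594, -0.01105) = 124.7° ≈ 125°.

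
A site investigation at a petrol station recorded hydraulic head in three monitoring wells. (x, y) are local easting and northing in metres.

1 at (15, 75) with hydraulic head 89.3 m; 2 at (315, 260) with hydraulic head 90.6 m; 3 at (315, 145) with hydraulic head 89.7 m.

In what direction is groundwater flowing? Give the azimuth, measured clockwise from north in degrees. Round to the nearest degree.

176°

Taking 1 as reference: 2−1 = (300, 185, +1.3); 3−1 = (300, 70, +0.4).
Solve a·Δx + b·Δy = Δh: det = 300·70 − 300·185 = -34500.
∂h/∂x = [(+1.3)·70 − (+0.4)·185] / -34500 = -0.0004928
∂h/∂y = [300·(+0.4) − 300·(+1.3)] / -34500 = +0.007826
Flow direction (−∇h) has components (+0.0004928 E, -0.007826 N).
Azimuth = atan2(E, N) = atan2(+0.0004928, -0.007826) = 176.4° ≈ 176°.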